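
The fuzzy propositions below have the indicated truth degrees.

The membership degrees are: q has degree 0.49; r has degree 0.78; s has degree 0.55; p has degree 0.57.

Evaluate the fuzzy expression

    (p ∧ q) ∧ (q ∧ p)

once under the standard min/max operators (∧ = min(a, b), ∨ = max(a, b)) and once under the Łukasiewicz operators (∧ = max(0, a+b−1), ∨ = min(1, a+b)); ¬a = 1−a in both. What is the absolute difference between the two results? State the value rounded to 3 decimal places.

Under standard min/max:
  p ∧ q = min(a, b) on (0.57, 0.49) = 0.49
  q ∧ p = min(a, b) on (0.49, 0.57) = 0.49
  (p ∧ q) ∧ (q ∧ p) = min(a, b) on (0.49, 0.49) = 0.49
  → value = 0.4900
Under Łukasiewicz:
  p ∧ q = max(0, a+b−1) on (0.57, 0.49) = 0.06
  q ∧ p = max(0, a+b−1) on (0.49, 0.57) = 0.06
  (p ∧ q) ∧ (q ∧ p) = max(0, a+b−1) on (0.06, 0.06) = 0.00
  → value = 0.0000
|0.4900 − 0.0000| = 0.490

0.490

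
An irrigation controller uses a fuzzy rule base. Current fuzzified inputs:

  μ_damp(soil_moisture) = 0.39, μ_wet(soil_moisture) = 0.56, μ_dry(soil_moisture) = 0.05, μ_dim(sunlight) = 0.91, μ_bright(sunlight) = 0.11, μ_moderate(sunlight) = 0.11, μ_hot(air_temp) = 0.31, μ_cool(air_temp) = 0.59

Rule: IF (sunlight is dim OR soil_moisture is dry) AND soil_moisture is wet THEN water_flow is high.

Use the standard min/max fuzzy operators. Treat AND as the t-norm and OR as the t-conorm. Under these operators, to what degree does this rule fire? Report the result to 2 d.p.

0.56

firing strength: (dim=0.91 OR dry=0.05) = 0.91; AND[min(a, b)] with wet=0.56 → w = 0.56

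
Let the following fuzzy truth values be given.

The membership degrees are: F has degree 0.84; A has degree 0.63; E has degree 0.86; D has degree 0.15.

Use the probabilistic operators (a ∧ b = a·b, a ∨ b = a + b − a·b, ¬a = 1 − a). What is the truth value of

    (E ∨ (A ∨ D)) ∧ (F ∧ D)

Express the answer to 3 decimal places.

A ∨ D = a + b − a·b on (0.6300, 0.1500) = 0.6855
E ∨ (A ∨ D) = a + b − a·b on (0.8600, 0.6855) = 0.9560
F ∧ D = a·b on (0.8400, 0.1500) = 0.1260
(E ∨ (A ∨ D)) ∧ (F ∧ D) = a·b on (0.9560, 0.1260) = 0.1205

0.120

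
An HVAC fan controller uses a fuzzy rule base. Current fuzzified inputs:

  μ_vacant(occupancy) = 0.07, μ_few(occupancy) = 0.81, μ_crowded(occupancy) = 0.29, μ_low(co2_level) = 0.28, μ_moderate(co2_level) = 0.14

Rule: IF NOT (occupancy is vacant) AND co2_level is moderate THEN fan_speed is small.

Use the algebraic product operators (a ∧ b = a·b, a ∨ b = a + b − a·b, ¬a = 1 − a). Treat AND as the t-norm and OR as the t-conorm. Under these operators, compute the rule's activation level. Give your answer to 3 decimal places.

0.130

firing strength: ¬vacant=1−0.07=0.93, moderate=0.14; AND[a·b] → w = 0.1302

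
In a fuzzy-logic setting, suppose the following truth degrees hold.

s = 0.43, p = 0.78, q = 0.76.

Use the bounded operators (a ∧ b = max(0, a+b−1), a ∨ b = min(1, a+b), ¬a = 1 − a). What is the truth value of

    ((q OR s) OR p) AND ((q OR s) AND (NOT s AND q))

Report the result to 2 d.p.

q OR s = min(1, a+b) on (0.76, 0.43) = 1.00
(q OR s) OR p = min(1, a+b) on (1.00, 0.78) = 1.00
q OR s = min(1, a+b) on (0.76, 0.43) = 1.00
NOT s = 1 − 0.43 = 0.57
NOT s AND q = max(0, a+b−1) on (0.57, 0.76) = 0.33
(q OR s) AND (NOT s AND q) = max(0, a+b−1) on (1.00, 0.33) = 0.33
((q OR s) OR p) AND ((q OR s) AND (NOT s AND q)) = max(0, a+b−1) on (1.00, 0.33) = 0.33

0.33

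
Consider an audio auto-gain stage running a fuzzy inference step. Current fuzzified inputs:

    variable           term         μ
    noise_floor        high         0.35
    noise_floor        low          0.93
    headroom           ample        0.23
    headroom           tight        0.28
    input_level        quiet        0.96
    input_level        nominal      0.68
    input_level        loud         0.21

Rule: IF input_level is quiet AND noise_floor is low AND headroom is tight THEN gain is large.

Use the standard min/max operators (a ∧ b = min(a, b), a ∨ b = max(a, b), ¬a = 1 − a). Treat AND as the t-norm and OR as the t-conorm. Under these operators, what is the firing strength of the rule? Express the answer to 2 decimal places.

0.28

firing strength: quiet=0.96, low=0.93, tight=0.28; AND[min(a, b)] → w = 0.28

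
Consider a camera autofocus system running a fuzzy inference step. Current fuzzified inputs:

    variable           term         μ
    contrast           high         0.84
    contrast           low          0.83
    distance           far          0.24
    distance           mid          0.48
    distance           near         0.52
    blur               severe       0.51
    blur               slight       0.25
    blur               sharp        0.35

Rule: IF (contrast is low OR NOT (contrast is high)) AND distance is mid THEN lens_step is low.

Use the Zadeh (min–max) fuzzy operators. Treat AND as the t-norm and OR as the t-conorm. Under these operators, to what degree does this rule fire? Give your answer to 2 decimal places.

0.48

firing strength: (low=0.83 OR ¬high=1−0.84=0.16) = 0.83; AND[min(a, b)] with mid=0.48 → w = 0.48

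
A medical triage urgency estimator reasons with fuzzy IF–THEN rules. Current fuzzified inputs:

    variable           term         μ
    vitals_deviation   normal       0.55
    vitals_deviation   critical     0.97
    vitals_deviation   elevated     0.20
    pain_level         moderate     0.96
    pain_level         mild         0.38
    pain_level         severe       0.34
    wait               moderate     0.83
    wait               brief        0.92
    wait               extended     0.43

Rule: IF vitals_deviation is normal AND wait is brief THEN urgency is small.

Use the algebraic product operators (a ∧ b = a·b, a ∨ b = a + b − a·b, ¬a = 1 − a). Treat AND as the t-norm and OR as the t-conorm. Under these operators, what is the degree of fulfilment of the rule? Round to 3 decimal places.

0.506

firing strength: normal=0.55, brief=0.92; AND[a·b] → w = 0.5060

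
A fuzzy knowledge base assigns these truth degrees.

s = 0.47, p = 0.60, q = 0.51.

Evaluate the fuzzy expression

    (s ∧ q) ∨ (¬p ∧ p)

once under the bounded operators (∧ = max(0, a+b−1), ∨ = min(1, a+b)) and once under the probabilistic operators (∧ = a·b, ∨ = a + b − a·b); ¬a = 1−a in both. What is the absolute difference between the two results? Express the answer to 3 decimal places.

Under bounded:
  s ∧ q = max(0, a+b−1) on (0.47, 0.51) = 0.00
  ¬p = 1 − 0.60 = 0.40
  ¬p ∧ p = max(0, a+b−1) on (0.40, 0.60) = 0.00
  (s ∧ q) ∨ (¬p ∧ p) = min(1, a+b) on (0.00, 0.00) = 0.00
  → value = 0.0000
Under probabilistic:
  s ∧ q = a·b on (0.4700, 0.5100) = 0.2397
  ¬p = 1 − 0.6000 = 0.4000
  ¬p ∧ p = a·b on (0.4000, 0.6000) = 0.2400
  (s ∧ q) ∨ (¬p ∧ p) = a + b − a·b on (0.2397, 0.2400) = 0.4222
  → value = 0.4222
|0.0000 − 0.4222| = 0.422

0.422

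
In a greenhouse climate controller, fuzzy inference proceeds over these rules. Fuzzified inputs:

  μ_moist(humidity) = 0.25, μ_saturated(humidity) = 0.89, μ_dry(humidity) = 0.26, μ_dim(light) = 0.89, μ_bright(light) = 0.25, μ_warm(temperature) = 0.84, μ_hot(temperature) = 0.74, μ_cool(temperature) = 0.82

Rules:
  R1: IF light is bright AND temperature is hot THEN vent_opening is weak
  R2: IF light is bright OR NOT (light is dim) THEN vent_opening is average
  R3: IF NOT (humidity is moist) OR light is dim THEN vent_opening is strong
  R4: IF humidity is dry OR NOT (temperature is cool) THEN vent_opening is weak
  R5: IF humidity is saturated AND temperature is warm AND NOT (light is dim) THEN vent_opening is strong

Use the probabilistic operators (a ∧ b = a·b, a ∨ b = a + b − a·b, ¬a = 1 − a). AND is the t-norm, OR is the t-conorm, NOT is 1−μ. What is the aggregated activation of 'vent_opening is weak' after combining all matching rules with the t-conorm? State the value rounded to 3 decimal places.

R1: bright=0.25, hot=0.74; AND[a·b] → w = 0.1850
R2: bright=0.25, ¬dim=1−0.89=0.11; OR[a + b − a·b] → w = 0.3325
R3: ¬moist=1−0.25=0.75, dim=0.89; OR[a + b − a·b] → w = 0.9725
R4: dry=0.26, ¬cool=1−0.82=0.18; OR[a + b − a·b] → w = 0.3932
R5: saturated=0.89, warm=0.84, ¬dim=1−0.89=0.11; AND[a·b] → w = 0.0822
Rules with consequent 'weak': {R1, R4} → strengths 0.1850, 0.3932
Aggregate via t-conorm [a + b − a·b]: 0.5055

0.505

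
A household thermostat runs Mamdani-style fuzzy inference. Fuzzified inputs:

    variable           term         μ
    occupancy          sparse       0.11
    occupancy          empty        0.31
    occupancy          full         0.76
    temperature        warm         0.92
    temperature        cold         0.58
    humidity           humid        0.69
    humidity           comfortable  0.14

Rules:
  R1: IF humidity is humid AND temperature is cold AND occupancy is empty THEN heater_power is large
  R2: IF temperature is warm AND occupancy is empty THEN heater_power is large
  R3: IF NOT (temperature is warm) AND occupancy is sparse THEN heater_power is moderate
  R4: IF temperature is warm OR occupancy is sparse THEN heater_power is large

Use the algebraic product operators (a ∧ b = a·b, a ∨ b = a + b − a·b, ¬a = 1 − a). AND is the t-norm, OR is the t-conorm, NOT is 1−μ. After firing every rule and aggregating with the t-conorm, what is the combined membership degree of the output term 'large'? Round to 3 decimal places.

R1: humid=0.69, cold=0.58, empty=0.31; AND[a·b] → w = 0.1241
R2: warm=0.92, empty=0.31; AND[a·b] → w = 0.2852
R3: ¬warm=1−0.92=0.08, sparse=0.11; AND[a·b] → w = 0.0088
R4: warm=0.92, sparse=0.11; OR[a + b − a·b] → w = 0.9288
Rules with consequent 'large': {R1, R2, R4} → strengths 0.1241, 0.2852, 0.9288
Aggregate via t-conorm [a + b − a·b]: 0.9554

0.955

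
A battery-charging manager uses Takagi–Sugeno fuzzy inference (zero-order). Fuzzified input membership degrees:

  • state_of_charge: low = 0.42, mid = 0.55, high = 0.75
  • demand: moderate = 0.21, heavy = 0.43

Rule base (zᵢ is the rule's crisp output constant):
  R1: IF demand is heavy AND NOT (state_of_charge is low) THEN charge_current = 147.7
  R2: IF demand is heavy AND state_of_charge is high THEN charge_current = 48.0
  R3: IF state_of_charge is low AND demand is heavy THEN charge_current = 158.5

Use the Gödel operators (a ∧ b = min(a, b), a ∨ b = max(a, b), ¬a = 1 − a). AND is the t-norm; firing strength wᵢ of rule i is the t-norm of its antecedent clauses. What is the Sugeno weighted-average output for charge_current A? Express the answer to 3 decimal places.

R1 (z=147.7): heavy=0.43, ¬low=1−0.42=0.58; AND[min(a, b)] → w = 0.43
R2 (z=48.0): heavy=0.43, high=0.75; AND[min(a, b)] → w = 0.43
R3 (z=158.5): low=0.42, heavy=0.43; AND[min(a, b)] → w = 0.42
Weighted average = (0.43·147.7 + 0.43·48.0 + 0.42·158.5) / (0.43 + 0.43 + 0.42)
  = 150.7210 / 1.2800 = 117.751

117.751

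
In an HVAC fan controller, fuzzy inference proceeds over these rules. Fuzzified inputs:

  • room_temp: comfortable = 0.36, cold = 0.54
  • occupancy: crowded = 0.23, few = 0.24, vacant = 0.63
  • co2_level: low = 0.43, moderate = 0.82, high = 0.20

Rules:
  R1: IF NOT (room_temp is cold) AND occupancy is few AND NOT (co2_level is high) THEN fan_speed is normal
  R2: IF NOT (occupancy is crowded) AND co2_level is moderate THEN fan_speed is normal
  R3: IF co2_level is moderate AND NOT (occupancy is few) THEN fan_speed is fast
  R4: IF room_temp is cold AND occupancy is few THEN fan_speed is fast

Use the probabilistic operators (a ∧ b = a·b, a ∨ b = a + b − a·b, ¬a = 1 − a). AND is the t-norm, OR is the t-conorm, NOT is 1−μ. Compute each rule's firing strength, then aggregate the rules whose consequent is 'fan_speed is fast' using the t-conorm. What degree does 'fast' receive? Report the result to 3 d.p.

0.672

R1: ¬cold=1−0.54=0.46, few=0.24, ¬high=1−0.20=0.80; AND[a·b] → w = 0.0883
R2: ¬crowded=1−0.23=0.77, moderate=0.82; AND[a·b] → w = 0.6314
R3: moderate=0.82, ¬few=1−0.24=0.76; AND[a·b] → w = 0.6232
R4: cold=0.54, few=0.24; AND[a·b] → w = 0.1296
Rules with consequent 'fast': {R3, R4} → strengths 0.6232, 0.1296
Aggregate via t-conorm [a + b − a·b]: 0.6720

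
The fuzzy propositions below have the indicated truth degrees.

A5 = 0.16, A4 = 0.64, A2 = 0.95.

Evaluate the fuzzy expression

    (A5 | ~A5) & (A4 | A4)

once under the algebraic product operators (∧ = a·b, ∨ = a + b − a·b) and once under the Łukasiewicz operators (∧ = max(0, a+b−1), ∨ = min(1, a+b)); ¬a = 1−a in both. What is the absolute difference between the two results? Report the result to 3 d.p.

0.247

Under algebraic product:
  ~A5 = 1 − 0.1600 = 0.8400
  A5 | ~A5 = a + b − a·b on (0.1600, 0.8400) = 0.8656
  A4 | A4 = a + b − a·b on (0.6400, 0.6400) = 0.8704
  (A5 | ~A5) & (A4 | A4) = a·b on (0.8656, 0.8704) = 0.7534
  → value = 0.7534
Under Łukasiewicz:
  ~A5 = 1 − 0.16 = 0.84
  A5 | ~A5 = min(1, a+b) on (0.16, 0.84) = 1.00
  A4 | A4 = min(1, a+b) on (0.64, 0.64) = 1.00
  (A5 | ~A5) & (A4 | A4) = max(0, a+b−1) on (1.00, 1.00) = 1.00
  → value = 1.0000
|0.7534 − 1.0000| = 0.247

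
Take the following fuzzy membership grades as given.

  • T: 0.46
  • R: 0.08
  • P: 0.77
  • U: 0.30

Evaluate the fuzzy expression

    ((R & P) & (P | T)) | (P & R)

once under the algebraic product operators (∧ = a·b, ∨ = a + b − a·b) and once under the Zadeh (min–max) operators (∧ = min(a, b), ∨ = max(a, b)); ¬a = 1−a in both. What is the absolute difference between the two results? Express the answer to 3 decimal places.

0.032

Under algebraic product:
  R & P = a·b on (0.0800, 0.7700) = 0.0616
  P | T = a + b − a·b on (0.7700, 0.4600) = 0.8758
  (R & P) & (P | T) = a·b on (0.0616, 0.8758) = 0.0539
  P & R = a·b on (0.7700, 0.0800) = 0.0616
  ((R & P) & (P | T)) | (P & R) = a + b − a·b on (0.0539, 0.0616) = 0.1122
  → value = 0.1122
Under Zadeh (min–max):
  R & P = min(a, b) on (0.08, 0.77) = 0.08
  P | T = max(a, b) on (0.77, 0.46) = 0.77
  (R & P) & (P | T) = min(a, b) on (0.08, 0.77) = 0.08
  P & R = min(a, b) on (0.77, 0.08) = 0.08
  ((R & P) & (P | T)) | (P & R) = max(a, b) on (0.08, 0.08) = 0.08
  → value = 0.0800
|0.1122 − 0.0800| = 0.032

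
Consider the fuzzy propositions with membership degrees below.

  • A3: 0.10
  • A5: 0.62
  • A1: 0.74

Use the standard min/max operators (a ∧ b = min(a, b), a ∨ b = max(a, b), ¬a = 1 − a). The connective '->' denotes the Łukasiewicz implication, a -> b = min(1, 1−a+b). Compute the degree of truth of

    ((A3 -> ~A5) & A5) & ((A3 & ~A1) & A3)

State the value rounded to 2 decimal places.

0.10

~A5 = 1 − 0.62 = 0.38
A3 -> ~A5  [Łukasiewicz: min(1, 1−a+b)] with a=0.10, b=0.38 → 1.00
(A3 -> ~A5) & A5 = min(a, b) on (1.00, 0.62) = 0.62
~A1 = 1 − 0.74 = 0.26
A3 & ~A1 = min(a, b) on (0.10, 0.26) = 0.10
(A3 & ~A1) & A3 = min(a, b) on (0.10, 0.10) = 0.10
((A3 -> ~A5) & A5) & ((A3 & ~A1) & A3) = min(a, b) on (0.62, 0.10) = 0.10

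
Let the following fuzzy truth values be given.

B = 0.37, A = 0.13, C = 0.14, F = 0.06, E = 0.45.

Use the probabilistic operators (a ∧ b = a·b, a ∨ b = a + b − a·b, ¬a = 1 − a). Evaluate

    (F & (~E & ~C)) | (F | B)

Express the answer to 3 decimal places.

0.425

~E = 1 − 0.4500 = 0.5500
~C = 1 − 0.1400 = 0.8600
~E & ~C = a·b on (0.5500, 0.8600) = 0.4730
F & (~E & ~C) = a·b on (0.0600, 0.4730) = 0.0284
F | B = a + b − a·b on (0.0600, 0.3700) = 0.4078
(F & (~E & ~C)) | (F | B) = a + b − a·b on (0.0284, 0.4078) = 0.4246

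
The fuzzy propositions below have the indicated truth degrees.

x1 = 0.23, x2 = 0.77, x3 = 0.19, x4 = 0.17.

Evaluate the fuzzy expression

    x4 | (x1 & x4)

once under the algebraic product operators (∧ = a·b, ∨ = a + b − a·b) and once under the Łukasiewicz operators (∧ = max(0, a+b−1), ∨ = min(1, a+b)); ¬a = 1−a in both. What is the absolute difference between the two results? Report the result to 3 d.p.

Under algebraic product:
  x1 & x4 = a·b on (0.2300, 0.1700) = 0.0391
  x4 | (x1 & x4) = a + b − a·b on (0.1700, 0.0391) = 0.2025
  → value = 0.2025
Under Łukasiewicz:
  x1 & x4 = max(0, a+b−1) on (0.23, 0.17) = 0.00
  x4 | (x1 & x4) = min(1, a+b) on (0.17, 0.00) = 0.17
  → value = 0.1700
|0.2025 − 0.1700| = 0.032

0.032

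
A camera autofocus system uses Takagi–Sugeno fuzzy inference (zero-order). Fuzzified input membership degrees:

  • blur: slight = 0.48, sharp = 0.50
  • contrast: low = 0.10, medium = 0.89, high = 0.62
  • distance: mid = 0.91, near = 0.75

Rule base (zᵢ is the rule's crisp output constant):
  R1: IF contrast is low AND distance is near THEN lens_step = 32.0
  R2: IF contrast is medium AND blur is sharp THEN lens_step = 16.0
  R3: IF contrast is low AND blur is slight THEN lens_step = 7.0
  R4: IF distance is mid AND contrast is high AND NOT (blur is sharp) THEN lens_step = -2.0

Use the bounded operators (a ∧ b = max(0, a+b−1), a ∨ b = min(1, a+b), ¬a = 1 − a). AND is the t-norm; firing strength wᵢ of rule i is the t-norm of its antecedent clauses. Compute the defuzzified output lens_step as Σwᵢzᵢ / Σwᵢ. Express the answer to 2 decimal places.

R1 (z=32.0): low=0.10, near=0.75; AND[max(0, a+b−1)] → w = 0.00
R2 (z=16.0): medium=0.89, sharp=0.50; AND[max(0, a+b−1)] → w = 0.39
R3 (z=7.0): low=0.10, slight=0.48; AND[max(0, a+b−1)] → w = 0.00
R4 (z=-2.0): mid=0.91, high=0.62, ¬sharp=1−0.50=0.50; AND[max(0, a+b−1)] → w = 0.03
Weighted average = (0.00·32.0 + 0.39·16.0 + 0.00·7.0 + 0.03·-2.0) / (0.00 + 0.39 + 0.00 + 0.03)
  = 6.1800 / 0.4200 = 14.71

14.71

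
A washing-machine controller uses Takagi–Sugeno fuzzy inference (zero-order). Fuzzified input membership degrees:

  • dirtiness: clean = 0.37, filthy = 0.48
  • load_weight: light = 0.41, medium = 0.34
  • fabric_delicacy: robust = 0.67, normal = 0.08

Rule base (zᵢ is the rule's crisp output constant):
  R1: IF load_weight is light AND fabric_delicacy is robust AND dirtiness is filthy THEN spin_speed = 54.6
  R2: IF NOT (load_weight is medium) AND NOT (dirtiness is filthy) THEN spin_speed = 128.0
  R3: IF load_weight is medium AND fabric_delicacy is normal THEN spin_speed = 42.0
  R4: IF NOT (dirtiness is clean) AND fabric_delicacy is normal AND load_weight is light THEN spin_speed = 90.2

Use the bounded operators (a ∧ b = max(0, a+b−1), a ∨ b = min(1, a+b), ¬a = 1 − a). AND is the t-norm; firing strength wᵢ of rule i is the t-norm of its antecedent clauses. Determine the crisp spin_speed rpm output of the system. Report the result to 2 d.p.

R1 (z=54.6): light=0.41, robust=0.67, filthy=0.48; AND[max(0, a+b−1)] → w = 0.00
R2 (z=128.0): ¬medium=1−0.34=0.66, ¬filthy=1−0.48=0.52; AND[max(0, a+b−1)] → w = 0.18
R3 (z=42.0): medium=0.34, normal=0.08; AND[max(0, a+b−1)] → w = 0.00
R4 (z=90.2): ¬clean=1−0.37=0.63, normal=0.08, light=0.41; AND[max(0, a+b−1)] → w = 0.00
Weighted average = (0.00·54.6 + 0.18·128.0 + 0.00·42.0 + 0.00·90.2) / (0.00 + 0.18 + 0.00 + 0.00)
  = 23.0400 / 0.1800 = 128.00

128.00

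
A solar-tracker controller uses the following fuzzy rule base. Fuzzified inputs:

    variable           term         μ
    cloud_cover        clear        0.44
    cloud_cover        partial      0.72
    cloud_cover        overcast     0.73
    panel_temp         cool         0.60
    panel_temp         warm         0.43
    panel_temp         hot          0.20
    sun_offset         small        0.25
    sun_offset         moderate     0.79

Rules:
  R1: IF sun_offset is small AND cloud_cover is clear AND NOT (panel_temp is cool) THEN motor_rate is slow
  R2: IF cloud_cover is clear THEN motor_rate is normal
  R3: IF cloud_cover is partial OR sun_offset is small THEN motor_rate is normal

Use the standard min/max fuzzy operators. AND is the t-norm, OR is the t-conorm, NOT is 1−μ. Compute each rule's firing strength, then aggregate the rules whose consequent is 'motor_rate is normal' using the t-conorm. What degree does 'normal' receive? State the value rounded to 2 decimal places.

0.72

R1: small=0.25, clear=0.44, ¬cool=1−0.60=0.40; AND[min(a, b)] → w = 0.25
R2: clear=0.44 → w = 0.44
R3: partial=0.72, small=0.25; OR[max(a, b)] → w = 0.72
Rules with consequent 'normal': {R2, R3} → strengths 0.44, 0.72
Aggregate via t-conorm [max(a, b)]: 0.72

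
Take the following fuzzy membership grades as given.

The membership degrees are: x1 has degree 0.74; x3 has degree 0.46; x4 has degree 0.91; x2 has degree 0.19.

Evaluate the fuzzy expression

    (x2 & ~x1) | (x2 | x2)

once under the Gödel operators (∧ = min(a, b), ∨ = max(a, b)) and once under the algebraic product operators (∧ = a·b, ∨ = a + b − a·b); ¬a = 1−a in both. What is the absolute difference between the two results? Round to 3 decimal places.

Under Gödel:
  ~x1 = 1 − 0.74 = 0.26
  x2 & ~x1 = min(a, b) on (0.19, 0.26) = 0.19
  x2 | x2 = max(a, b) on (0.19, 0.19) = 0.19
  (x2 & ~x1) | (x2 | x2) = max(a, b) on (0.19, 0.19) = 0.19
  → value = 0.1900
Under algebraic product:
  ~x1 = 1 − 0.7400 = 0.2600
  x2 & ~x1 = a·b on (0.1900, 0.2600) = 0.0494
  x2 | x2 = a + b − a·b on (0.1900, 0.1900) = 0.3439
  (x2 & ~x1) | (x2 | x2) = a + b − a·b on (0.0494, 0.3439) = 0.3763
  → value = 0.3763
|0.1900 − 0.3763| = 0.186

0.186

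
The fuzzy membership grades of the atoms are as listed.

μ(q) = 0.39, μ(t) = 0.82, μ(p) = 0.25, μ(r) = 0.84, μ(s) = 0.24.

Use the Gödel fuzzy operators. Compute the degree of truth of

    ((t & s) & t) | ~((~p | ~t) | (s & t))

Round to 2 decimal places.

0.25

t & s = min(a, b) on (0.82, 0.24) = 0.24
(t & s) & t = min(a, b) on (0.24, 0.82) = 0.24
~p = 1 − 0.25 = 0.75
~t = 1 − 0.82 = 0.18
~p | ~t = max(a, b) on (0.75, 0.18) = 0.75
s & t = min(a, b) on (0.24, 0.82) = 0.24
(~p | ~t) | (s & t) = max(a, b) on (0.75, 0.24) = 0.75
~((~p | ~t) | (s & t)) = 1 − 0.75 = 0.25
((t & s) & t) | ~((~p | ~t) | (s & t)) = max(a, b) on (0.24, 0.25) = 0.25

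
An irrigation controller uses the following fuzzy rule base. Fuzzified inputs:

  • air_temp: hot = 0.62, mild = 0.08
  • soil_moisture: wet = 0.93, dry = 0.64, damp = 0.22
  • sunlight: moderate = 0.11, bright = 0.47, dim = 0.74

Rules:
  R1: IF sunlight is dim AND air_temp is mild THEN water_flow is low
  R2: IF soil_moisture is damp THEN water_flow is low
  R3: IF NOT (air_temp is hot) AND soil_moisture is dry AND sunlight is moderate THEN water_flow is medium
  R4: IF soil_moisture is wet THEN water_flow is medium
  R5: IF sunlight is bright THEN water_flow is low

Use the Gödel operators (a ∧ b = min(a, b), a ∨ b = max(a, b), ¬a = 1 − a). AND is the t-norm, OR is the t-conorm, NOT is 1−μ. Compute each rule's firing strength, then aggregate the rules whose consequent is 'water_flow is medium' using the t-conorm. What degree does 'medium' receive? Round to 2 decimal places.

R1: dim=0.74, mild=0.08; AND[min(a, b)] → w = 0.08
R2: damp=0.22 → w = 0.22
R3: ¬hot=1−0.62=0.38, dry=0.64, moderate=0.11; AND[min(a, b)] → w = 0.11
R4: wet=0.93 → w = 0.93
R5: bright=0.47 → w = 0.47
Rules with consequent 'medium': {R3, R4} → strengths 0.11, 0.93
Aggregate via t-conorm [max(a, b)]: 0.93

0.93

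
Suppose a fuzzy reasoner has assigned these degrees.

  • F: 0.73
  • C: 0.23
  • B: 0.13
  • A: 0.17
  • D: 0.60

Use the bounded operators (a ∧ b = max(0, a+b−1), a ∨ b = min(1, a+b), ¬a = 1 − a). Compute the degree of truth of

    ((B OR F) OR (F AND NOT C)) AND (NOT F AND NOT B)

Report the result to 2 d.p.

0.14

B OR F = min(1, a+b) on (0.13, 0.73) = 0.86
NOT C = 1 − 0.23 = 0.77
F AND NOT C = max(0, a+b−1) on (0.73, 0.77) = 0.50
(B OR F) OR (F AND NOT C) = min(1, a+b) on (0.86, 0.50) = 1.00
NOT F = 1 − 0.73 = 0.27
NOT B = 1 − 0.13 = 0.87
NOT F AND NOT B = max(0, a+b−1) on (0.27, 0.87) = 0.14
((B OR F) OR (F AND NOT C)) AND (NOT F AND NOT B) = max(0, a+b−1) on (1.00, 0.14) = 0.14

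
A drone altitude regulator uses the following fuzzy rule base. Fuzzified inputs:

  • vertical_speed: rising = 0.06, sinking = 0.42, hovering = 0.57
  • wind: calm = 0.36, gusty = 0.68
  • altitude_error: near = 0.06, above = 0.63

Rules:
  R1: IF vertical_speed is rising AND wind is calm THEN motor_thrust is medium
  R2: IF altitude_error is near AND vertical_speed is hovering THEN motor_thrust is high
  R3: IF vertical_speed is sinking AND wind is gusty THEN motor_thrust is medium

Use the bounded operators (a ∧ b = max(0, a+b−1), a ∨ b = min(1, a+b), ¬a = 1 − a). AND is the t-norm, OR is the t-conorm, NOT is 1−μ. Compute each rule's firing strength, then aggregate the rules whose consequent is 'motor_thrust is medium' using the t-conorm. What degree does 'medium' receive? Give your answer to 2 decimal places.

0.10

R1: rising=0.06, calm=0.36; AND[max(0, a+b−1)] → w = 0.00
R2: near=0.06, hovering=0.57; AND[max(0, a+b−1)] → w = 0.00
R3: sinking=0.42, gusty=0.68; AND[max(0, a+b−1)] → w = 0.10
Rules with consequent 'medium': {R1, R3} → strengths 0.00, 0.10
Aggregate via t-conorm [min(1, a+b)]: 0.10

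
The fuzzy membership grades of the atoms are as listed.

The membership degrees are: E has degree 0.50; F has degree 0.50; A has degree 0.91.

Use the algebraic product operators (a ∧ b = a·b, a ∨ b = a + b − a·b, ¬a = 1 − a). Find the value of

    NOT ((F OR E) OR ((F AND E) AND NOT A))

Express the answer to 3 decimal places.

F OR E = a + b − a·b on (0.5000, 0.5000) = 0.7500
F AND E = a·b on (0.5000, 0.5000) = 0.2500
NOT A = 1 − 0.9100 = 0.0900
(F AND E) AND NOT A = a·b on (0.2500, 0.0900) = 0.0225
(F OR E) OR ((F AND E) AND NOT A) = a + b − a·b on (0.7500, 0.0225) = 0.7556
NOT ((F OR E) OR ((F AND E) AND NOT A)) = 1 − 0.7556 = 0.2444

0.244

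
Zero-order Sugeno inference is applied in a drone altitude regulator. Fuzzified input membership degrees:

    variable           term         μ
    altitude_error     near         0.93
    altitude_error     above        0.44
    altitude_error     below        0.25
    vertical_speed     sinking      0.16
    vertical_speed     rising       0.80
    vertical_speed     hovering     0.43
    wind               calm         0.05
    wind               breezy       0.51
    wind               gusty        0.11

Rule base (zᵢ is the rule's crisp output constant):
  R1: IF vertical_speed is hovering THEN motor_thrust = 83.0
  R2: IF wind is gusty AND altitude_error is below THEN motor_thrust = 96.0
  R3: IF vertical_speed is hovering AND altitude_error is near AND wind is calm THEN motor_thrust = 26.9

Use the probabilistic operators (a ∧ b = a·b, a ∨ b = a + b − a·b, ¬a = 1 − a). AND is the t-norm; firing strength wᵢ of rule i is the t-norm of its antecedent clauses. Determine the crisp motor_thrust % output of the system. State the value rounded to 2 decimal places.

R1 (z=83.0): hovering=0.43 → w = 0.4300
R2 (z=96.0): gusty=0.11, below=0.25; AND[a·b] → w = 0.0275
R3 (z=26.9): hovering=0.43, near=0.93, calm=0.05; AND[a·b] → w = 0.0200
Weighted average = (0.4300·83.0 + 0.0275·96.0 + 0.0200·26.9) / (0.4300 + 0.0275 + 0.0200)
  = 38.8679 / 0.4775 = 81.40

81.40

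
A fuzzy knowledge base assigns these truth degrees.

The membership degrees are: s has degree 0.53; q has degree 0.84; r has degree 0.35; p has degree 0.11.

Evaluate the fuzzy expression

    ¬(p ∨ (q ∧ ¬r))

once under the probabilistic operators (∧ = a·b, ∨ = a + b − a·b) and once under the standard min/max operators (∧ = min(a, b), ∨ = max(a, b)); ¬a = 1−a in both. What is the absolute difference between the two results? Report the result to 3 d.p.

Under probabilistic:
  ¬r = 1 − 0.3500 = 0.6500
  q ∧ ¬r = a·b on (0.8400, 0.6500) = 0.5460
  p ∨ (q ∧ ¬r) = a + b − a·b on (0.1100, 0.5460) = 0.5959
  ¬(p ∨ (q ∧ ¬r)) = 1 − 0.5959 = 0.4041
  → value = 0.4041
Under standard min/max:
  ¬r = 1 − 0.35 = 0.65
  q ∧ ¬r = min(a, b) on (0.84, 0.65) = 0.65
  p ∨ (q ∧ ¬r) = max(a, b) on (0.11, 0.65) = 0.65
  ¬(p ∨ (q ∧ ¬r)) = 1 − 0.65 = 0.35
  → value = 0.3500
|0.4041 − 0.3500| = 0.054

0.054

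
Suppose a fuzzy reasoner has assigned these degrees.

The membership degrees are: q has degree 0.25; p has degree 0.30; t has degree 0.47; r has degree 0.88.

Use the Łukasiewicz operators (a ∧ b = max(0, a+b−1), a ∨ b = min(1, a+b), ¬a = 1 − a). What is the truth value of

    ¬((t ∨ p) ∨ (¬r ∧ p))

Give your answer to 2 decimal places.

t ∨ p = min(1, a+b) on (0.47, 0.30) = 0.77
¬r = 1 − 0.88 = 0.12
¬r ∧ p = max(0, a+b−1) on (0.12, 0.30) = 0.00
(t ∨ p) ∨ (¬r ∧ p) = min(1, a+b) on (0.77, 0.00) = 0.77
¬((t ∨ p) ∨ (¬r ∧ p)) = 1 − 0.77 = 0.23

0.23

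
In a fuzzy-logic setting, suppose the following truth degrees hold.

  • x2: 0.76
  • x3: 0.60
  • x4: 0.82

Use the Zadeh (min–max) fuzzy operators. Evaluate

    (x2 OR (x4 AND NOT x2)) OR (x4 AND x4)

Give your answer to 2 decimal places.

0.82

NOT x2 = 1 − 0.76 = 0.24
x4 AND NOT x2 = min(a, b) on (0.82, 0.24) = 0.24
x2 OR (x4 AND NOT x2) = max(a, b) on (0.76, 0.24) = 0.76
x4 AND x4 = min(a, b) on (0.82, 0.82) = 0.82
(x2 OR (x4 AND NOT x2)) OR (x4 AND x4) = max(a, b) on (0.76, 0.82) = 0.82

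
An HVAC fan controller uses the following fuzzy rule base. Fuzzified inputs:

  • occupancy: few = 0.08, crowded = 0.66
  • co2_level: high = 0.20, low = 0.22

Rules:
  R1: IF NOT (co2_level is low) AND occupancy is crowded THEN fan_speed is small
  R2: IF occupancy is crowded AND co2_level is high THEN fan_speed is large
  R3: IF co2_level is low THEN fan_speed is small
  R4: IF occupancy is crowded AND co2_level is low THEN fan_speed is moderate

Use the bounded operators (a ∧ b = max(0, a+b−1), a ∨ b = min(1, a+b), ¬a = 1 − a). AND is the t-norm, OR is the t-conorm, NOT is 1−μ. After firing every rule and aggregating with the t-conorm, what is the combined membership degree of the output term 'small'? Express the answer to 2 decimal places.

R1: ¬low=1−0.22=0.78, crowded=0.66; AND[max(0, a+b−1)] → w = 0.44
R2: crowded=0.66, high=0.20; AND[max(0, a+b−1)] → w = 0.00
R3: low=0.22 → w = 0.22
R4: crowded=0.66, low=0.22; AND[max(0, a+b−1)] → w = 0.00
Rules with consequent 'small': {R1, R3} → strengths 0.44, 0.22
Aggregate via t-conorm [min(1, a+b)]: 0.66

0.66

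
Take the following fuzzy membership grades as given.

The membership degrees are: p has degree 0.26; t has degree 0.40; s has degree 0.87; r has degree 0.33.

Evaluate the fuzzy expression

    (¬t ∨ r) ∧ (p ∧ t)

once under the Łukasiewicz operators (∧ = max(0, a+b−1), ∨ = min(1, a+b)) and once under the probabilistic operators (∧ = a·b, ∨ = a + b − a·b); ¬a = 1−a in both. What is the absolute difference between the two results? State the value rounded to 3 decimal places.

0.076

Under Łukasiewicz:
  ¬t = 1 − 0.40 = 0.60
  ¬t ∨ r = min(1, a+b) on (0.60, 0.33) = 0.93
  p ∧ t = max(0, a+b−1) on (0.26, 0.40) = 0.00
  (¬t ∨ r) ∧ (p ∧ t) = max(0, a+b−1) on (0.93, 0.00) = 0.00
  → value = 0.0000
Under probabilistic:
  ¬t = 1 − 0.4000 = 0.6000
  ¬t ∨ r = a + b − a·b on (0.6000, 0.3300) = 0.7320
  p ∧ t = a·b on (0.2600, 0.4000) = 0.1040
  (¬t ∨ r) ∧ (p ∧ t) = a·b on (0.7320, 0.1040) = 0.0761
  → value = 0.0761
|0.0000 − 0.0761| = 0.076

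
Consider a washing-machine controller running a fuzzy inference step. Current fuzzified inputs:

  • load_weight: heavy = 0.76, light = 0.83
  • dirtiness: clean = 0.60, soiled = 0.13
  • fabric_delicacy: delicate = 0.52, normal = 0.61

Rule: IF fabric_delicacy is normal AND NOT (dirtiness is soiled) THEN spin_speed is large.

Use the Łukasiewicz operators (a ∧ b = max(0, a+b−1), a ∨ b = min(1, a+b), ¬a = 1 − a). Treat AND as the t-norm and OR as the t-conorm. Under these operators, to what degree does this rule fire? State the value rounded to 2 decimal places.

0.48

firing strength: normal=0.61, ¬soiled=1−0.13=0.87; AND[max(0, a+b−1)] → w = 0.48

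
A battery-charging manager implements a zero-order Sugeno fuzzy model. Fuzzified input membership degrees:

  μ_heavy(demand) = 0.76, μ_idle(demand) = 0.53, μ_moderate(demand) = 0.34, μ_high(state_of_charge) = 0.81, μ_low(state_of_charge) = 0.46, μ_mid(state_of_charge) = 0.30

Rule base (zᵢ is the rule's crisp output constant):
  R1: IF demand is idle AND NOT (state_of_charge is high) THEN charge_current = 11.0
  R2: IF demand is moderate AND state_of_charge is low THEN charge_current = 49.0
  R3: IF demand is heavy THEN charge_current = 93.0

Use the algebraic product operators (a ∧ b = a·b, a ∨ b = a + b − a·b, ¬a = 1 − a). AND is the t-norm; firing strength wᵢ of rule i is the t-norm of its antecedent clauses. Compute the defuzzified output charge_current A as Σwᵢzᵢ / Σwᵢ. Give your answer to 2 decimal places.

78.12

R1 (z=11.0): idle=0.53, ¬high=1−0.81=0.19; AND[a·b] → w = 0.1007
R2 (z=49.0): moderate=0.34, low=0.46; AND[a·b] → w = 0.1564
R3 (z=93.0): heavy=0.76 → w = 0.7600
Weighted average = (0.1007·11.0 + 0.1564·49.0 + 0.7600·93.0) / (0.1007 + 0.1564 + 0.7600)
  = 79.4513 / 1.0171 = 78.12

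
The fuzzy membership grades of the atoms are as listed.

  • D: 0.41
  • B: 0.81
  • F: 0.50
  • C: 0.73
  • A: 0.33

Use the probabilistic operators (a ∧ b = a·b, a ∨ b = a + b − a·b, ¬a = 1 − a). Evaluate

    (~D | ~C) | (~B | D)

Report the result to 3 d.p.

0.857

~D = 1 − 0.4100 = 0.5900
~C = 1 − 0.7300 = 0.2700
~D | ~C = a + b − a·b on (0.5900, 0.2700) = 0.7007
~B = 1 − 0.8100 = 0.1900
~B | D = a + b − a·b on (0.1900, 0.4100) = 0.5221
(~D | ~C) | (~B | D) = a + b − a·b on (0.7007, 0.5221) = 0.8570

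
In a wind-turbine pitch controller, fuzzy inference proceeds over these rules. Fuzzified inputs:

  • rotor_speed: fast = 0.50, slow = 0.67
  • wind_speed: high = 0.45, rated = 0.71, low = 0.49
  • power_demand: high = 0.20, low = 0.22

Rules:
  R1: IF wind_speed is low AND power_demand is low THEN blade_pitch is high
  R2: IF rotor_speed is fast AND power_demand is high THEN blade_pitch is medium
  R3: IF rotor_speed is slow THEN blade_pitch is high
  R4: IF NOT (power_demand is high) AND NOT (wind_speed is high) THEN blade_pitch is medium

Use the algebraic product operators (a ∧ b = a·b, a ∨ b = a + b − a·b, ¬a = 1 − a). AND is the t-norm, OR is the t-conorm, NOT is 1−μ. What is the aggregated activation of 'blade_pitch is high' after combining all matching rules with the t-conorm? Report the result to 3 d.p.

0.706

R1: low=0.49, low=0.22; AND[a·b] → w = 0.1078
R2: fast=0.50, high=0.20; AND[a·b] → w = 0.1000
R3: slow=0.67 → w = 0.6700
R4: ¬high=1−0.20=0.80, ¬high=1−0.45=0.55; AND[a·b] → w = 0.4400
Rules with consequent 'high': {R1, R3} → strengths 0.1078, 0.6700
Aggregate via t-conorm [a + b − a·b]: 0.7056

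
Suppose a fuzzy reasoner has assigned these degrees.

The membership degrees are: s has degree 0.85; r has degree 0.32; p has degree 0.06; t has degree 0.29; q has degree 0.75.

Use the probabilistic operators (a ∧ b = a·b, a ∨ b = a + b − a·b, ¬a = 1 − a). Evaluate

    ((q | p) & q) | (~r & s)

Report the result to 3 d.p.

q | p = a + b − a·b on (0.7500, 0.0600) = 0.7650
(q | p) & q = a·b on (0.7650, 0.7500) = 0.5737
~r = 1 − 0.3200 = 0.6800
~r & s = a·b on (0.6800, 0.8500) = 0.5780
((q | p) & q) | (~r & s) = a + b − a·b on (0.5737, 0.5780) = 0.8201

0.820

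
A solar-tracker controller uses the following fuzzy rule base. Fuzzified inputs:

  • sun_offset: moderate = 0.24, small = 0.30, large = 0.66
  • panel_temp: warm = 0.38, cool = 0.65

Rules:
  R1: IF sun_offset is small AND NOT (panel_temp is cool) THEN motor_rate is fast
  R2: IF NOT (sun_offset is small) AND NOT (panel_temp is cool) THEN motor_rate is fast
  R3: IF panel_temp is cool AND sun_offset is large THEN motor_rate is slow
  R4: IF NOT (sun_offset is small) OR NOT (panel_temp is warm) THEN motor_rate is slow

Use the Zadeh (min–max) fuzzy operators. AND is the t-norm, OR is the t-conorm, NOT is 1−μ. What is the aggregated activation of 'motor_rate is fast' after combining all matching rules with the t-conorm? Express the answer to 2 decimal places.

R1: small=0.30, ¬cool=1−0.65=0.35; AND[min(a, b)] → w = 0.30
R2: ¬small=1−0.30=0.70, ¬cool=1−0.65=0.35; AND[min(a, b)] → w = 0.35
R3: cool=0.65, large=0.66; AND[min(a, b)] → w = 0.65
R4: ¬small=1−0.30=0.70, ¬warm=1−0.38=0.62; OR[max(a, b)] → w = 0.70
Rules with consequent 'fast': {R1, R2} → strengths 0.30, 0.35
Aggregate via t-conorm [max(a, b)]: 0.35

0.35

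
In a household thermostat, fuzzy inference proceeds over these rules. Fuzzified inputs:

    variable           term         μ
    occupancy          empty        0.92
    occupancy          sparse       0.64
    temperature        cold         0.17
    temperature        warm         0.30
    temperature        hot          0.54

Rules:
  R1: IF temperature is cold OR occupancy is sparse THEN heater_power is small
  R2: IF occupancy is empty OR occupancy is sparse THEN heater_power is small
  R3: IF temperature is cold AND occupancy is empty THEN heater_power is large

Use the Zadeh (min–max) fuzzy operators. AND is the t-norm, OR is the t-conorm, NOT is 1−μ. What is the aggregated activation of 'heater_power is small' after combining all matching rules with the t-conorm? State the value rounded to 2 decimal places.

0.92

R1: cold=0.17, sparse=0.64; OR[max(a, b)] → w = 0.64
R2: empty=0.92, sparse=0.64; OR[max(a, b)] → w = 0.92
R3: cold=0.17, empty=0.92; AND[min(a, b)] → w = 0.17
Rules with consequent 'small': {R1, R2} → strengths 0.64, 0.92
Aggregate via t-conorm [max(a, b)]: 0.92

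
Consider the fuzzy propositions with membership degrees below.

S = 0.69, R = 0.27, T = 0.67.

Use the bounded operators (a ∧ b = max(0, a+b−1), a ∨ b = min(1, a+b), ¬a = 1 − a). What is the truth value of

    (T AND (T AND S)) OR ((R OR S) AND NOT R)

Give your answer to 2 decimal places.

T AND S = max(0, a+b−1) on (0.67, 0.69) = 0.36
T AND (T AND S) = max(0, a+b−1) on (0.67, 0.36) = 0.03
R OR S = min(1, a+b) on (0.27, 0.69) = 0.96
NOT R = 1 − 0.27 = 0.73
(R OR S) AND NOT R = max(0, a+b−1) on (0.96, 0.73) = 0.69
(T AND (T AND S)) OR ((R OR S) AND NOT R) = min(1, a+b) on (0.03, 0.69) = 0.72

0.72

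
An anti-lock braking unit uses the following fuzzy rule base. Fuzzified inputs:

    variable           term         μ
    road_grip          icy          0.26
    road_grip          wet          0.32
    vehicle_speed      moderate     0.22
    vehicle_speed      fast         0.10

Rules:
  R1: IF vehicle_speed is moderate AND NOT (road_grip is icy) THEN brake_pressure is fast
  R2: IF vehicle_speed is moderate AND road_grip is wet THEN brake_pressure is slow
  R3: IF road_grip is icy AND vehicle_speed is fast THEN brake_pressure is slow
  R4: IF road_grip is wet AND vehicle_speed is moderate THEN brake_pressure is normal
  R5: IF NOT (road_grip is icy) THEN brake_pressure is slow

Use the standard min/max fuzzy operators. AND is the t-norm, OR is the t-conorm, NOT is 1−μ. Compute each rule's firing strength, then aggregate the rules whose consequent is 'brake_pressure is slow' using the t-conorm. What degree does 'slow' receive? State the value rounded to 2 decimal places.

R1: moderate=0.22, ¬icy=1−0.26=0.74; AND[min(a, b)] → w = 0.22
R2: moderate=0.22, wet=0.32; AND[min(a, b)] → w = 0.22
R3: icy=0.26, fast=0.10; AND[min(a, b)] → w = 0.10
R4: wet=0.32, moderate=0.22; AND[min(a, b)] → w = 0.22
R5: ¬icy=1−0.26=0.74 → w = 0.74
Rules with consequent 'slow': {R2, R3, R5} → strengths 0.22, 0.10, 0.74
Aggregate via t-conorm [max(a, b)]: 0.74

0.74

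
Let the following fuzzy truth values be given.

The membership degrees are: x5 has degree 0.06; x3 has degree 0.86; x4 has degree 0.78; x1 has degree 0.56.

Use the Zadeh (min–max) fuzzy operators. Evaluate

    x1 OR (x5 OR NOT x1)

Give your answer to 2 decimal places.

0.56

NOT x1 = 1 − 0.56 = 0.44
x5 OR NOT x1 = max(a, b) on (0.06, 0.44) = 0.44
x1 OR (x5 OR NOT x1) = max(a, b) on (0.56, 0.44) = 0.56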